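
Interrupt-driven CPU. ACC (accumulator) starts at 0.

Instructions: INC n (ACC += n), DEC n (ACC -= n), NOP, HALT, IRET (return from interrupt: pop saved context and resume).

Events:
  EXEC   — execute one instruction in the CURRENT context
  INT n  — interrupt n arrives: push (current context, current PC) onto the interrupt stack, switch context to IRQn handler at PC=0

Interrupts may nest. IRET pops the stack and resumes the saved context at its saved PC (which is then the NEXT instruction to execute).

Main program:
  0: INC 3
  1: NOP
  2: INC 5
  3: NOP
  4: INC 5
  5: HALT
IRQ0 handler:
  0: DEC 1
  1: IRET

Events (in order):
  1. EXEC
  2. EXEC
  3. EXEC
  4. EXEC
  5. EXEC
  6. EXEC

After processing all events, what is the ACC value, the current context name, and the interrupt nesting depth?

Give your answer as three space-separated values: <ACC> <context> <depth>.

Event 1 (EXEC): [MAIN] PC=0: INC 3 -> ACC=3
Event 2 (EXEC): [MAIN] PC=1: NOP
Event 3 (EXEC): [MAIN] PC=2: INC 5 -> ACC=8
Event 4 (EXEC): [MAIN] PC=3: NOP
Event 5 (EXEC): [MAIN] PC=4: INC 5 -> ACC=13
Event 6 (EXEC): [MAIN] PC=5: HALT

Answer: 13 MAIN 0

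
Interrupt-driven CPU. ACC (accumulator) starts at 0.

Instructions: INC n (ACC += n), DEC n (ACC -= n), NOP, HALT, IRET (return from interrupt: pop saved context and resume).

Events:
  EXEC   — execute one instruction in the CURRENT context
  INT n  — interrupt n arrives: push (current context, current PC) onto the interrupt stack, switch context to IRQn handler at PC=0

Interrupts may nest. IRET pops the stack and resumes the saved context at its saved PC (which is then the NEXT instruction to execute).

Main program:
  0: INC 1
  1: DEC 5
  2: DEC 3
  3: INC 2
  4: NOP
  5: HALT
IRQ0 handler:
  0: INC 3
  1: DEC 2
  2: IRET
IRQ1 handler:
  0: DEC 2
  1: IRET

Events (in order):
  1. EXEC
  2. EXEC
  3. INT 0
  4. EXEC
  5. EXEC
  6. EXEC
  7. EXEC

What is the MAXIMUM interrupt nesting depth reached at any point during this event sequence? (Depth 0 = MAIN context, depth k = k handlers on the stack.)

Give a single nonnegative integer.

Event 1 (EXEC): [MAIN] PC=0: INC 1 -> ACC=1 [depth=0]
Event 2 (EXEC): [MAIN] PC=1: DEC 5 -> ACC=-4 [depth=0]
Event 3 (INT 0): INT 0 arrives: push (MAIN, PC=2), enter IRQ0 at PC=0 (depth now 1) [depth=1]
Event 4 (EXEC): [IRQ0] PC=0: INC 3 -> ACC=-1 [depth=1]
Event 5 (EXEC): [IRQ0] PC=1: DEC 2 -> ACC=-3 [depth=1]
Event 6 (EXEC): [IRQ0] PC=2: IRET -> resume MAIN at PC=2 (depth now 0) [depth=0]
Event 7 (EXEC): [MAIN] PC=2: DEC 3 -> ACC=-6 [depth=0]
Max depth observed: 1

Answer: 1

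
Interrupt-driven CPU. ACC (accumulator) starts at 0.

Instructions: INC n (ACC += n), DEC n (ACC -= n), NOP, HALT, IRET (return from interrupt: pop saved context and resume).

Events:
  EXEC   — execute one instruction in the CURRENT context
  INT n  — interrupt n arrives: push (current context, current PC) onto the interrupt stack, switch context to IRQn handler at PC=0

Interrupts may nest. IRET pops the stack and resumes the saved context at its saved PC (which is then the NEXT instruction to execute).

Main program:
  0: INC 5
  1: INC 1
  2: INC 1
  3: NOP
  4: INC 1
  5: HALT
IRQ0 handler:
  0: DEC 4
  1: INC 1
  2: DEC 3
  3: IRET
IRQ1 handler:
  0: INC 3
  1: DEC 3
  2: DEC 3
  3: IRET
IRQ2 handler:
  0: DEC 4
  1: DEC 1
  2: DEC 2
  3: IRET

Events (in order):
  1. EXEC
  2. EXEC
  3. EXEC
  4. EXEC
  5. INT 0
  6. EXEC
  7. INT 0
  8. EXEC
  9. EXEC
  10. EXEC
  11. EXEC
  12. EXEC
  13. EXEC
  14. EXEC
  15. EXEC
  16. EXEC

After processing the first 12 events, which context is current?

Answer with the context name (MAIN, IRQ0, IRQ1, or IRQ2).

Answer: IRQ0

Derivation:
Event 1 (EXEC): [MAIN] PC=0: INC 5 -> ACC=5
Event 2 (EXEC): [MAIN] PC=1: INC 1 -> ACC=6
Event 3 (EXEC): [MAIN] PC=2: INC 1 -> ACC=7
Event 4 (EXEC): [MAIN] PC=3: NOP
Event 5 (INT 0): INT 0 arrives: push (MAIN, PC=4), enter IRQ0 at PC=0 (depth now 1)
Event 6 (EXEC): [IRQ0] PC=0: DEC 4 -> ACC=3
Event 7 (INT 0): INT 0 arrives: push (IRQ0, PC=1), enter IRQ0 at PC=0 (depth now 2)
Event 8 (EXEC): [IRQ0] PC=0: DEC 4 -> ACC=-1
Event 9 (EXEC): [IRQ0] PC=1: INC 1 -> ACC=0
Event 10 (EXEC): [IRQ0] PC=2: DEC 3 -> ACC=-3
Event 11 (EXEC): [IRQ0] PC=3: IRET -> resume IRQ0 at PC=1 (depth now 1)
Event 12 (EXEC): [IRQ0] PC=1: INC 1 -> ACC=-2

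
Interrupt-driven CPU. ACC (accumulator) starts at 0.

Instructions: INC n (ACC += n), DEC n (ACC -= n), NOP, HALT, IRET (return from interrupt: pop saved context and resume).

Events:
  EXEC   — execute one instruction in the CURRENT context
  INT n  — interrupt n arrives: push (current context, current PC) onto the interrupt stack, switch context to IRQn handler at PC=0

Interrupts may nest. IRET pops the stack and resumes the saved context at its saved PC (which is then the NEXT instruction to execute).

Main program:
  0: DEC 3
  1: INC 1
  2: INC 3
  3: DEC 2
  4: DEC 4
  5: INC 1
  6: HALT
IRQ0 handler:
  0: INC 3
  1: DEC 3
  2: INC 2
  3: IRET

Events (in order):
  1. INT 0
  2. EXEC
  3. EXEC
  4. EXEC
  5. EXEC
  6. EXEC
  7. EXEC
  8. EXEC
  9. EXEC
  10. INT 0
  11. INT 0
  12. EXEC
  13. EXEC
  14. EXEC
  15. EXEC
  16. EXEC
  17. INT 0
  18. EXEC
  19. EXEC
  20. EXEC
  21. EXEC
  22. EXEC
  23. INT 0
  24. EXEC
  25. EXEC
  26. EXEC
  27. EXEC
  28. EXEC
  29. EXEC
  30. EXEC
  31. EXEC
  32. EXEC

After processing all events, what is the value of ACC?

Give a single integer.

Answer: 6

Derivation:
Event 1 (INT 0): INT 0 arrives: push (MAIN, PC=0), enter IRQ0 at PC=0 (depth now 1)
Event 2 (EXEC): [IRQ0] PC=0: INC 3 -> ACC=3
Event 3 (EXEC): [IRQ0] PC=1: DEC 3 -> ACC=0
Event 4 (EXEC): [IRQ0] PC=2: INC 2 -> ACC=2
Event 5 (EXEC): [IRQ0] PC=3: IRET -> resume MAIN at PC=0 (depth now 0)
Event 6 (EXEC): [MAIN] PC=0: DEC 3 -> ACC=-1
Event 7 (EXEC): [MAIN] PC=1: INC 1 -> ACC=0
Event 8 (EXEC): [MAIN] PC=2: INC 3 -> ACC=3
Event 9 (EXEC): [MAIN] PC=3: DEC 2 -> ACC=1
Event 10 (INT 0): INT 0 arrives: push (MAIN, PC=4), enter IRQ0 at PC=0 (depth now 1)
Event 11 (INT 0): INT 0 arrives: push (IRQ0, PC=0), enter IRQ0 at PC=0 (depth now 2)
Event 12 (EXEC): [IRQ0] PC=0: INC 3 -> ACC=4
Event 13 (EXEC): [IRQ0] PC=1: DEC 3 -> ACC=1
Event 14 (EXEC): [IRQ0] PC=2: INC 2 -> ACC=3
Event 15 (EXEC): [IRQ0] PC=3: IRET -> resume IRQ0 at PC=0 (depth now 1)
Event 16 (EXEC): [IRQ0] PC=0: INC 3 -> ACC=6
Event 17 (INT 0): INT 0 arrives: push (IRQ0, PC=1), enter IRQ0 at PC=0 (depth now 2)
Event 18 (EXEC): [IRQ0] PC=0: INC 3 -> ACC=9
Event 19 (EXEC): [IRQ0] PC=1: DEC 3 -> ACC=6
Event 20 (EXEC): [IRQ0] PC=2: INC 2 -> ACC=8
Event 21 (EXEC): [IRQ0] PC=3: IRET -> resume IRQ0 at PC=1 (depth now 1)
Event 22 (EXEC): [IRQ0] PC=1: DEC 3 -> ACC=5
Event 23 (INT 0): INT 0 arrives: push (IRQ0, PC=2), enter IRQ0 at PC=0 (depth now 2)
Event 24 (EXEC): [IRQ0] PC=0: INC 3 -> ACC=8
Event 25 (EXEC): [IRQ0] PC=1: DEC 3 -> ACC=5
Event 26 (EXEC): [IRQ0] PC=2: INC 2 -> ACC=7
Event 27 (EXEC): [IRQ0] PC=3: IRET -> resume IRQ0 at PC=2 (depth now 1)
Event 28 (EXEC): [IRQ0] PC=2: INC 2 -> ACC=9
Event 29 (EXEC): [IRQ0] PC=3: IRET -> resume MAIN at PC=4 (depth now 0)
Event 30 (EXEC): [MAIN] PC=4: DEC 4 -> ACC=5
Event 31 (EXEC): [MAIN] PC=5: INC 1 -> ACC=6
Event 32 (EXEC): [MAIN] PC=6: HALT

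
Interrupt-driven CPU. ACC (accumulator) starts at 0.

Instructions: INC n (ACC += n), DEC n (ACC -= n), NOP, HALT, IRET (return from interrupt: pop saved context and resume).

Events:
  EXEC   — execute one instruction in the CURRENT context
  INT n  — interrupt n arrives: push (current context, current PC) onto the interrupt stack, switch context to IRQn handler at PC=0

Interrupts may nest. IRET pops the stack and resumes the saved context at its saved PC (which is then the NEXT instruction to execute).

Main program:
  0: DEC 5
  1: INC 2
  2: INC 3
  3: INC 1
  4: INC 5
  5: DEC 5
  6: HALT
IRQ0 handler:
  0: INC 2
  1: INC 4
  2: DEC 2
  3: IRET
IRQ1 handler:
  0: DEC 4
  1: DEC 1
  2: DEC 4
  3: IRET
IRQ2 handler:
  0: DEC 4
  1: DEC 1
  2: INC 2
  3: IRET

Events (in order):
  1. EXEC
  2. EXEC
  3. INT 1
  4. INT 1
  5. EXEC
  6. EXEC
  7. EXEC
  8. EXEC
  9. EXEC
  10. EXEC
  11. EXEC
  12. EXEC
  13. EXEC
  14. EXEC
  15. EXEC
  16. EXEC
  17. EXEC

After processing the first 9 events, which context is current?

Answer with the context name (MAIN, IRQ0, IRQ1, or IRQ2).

Event 1 (EXEC): [MAIN] PC=0: DEC 5 -> ACC=-5
Event 2 (EXEC): [MAIN] PC=1: INC 2 -> ACC=-3
Event 3 (INT 1): INT 1 arrives: push (MAIN, PC=2), enter IRQ1 at PC=0 (depth now 1)
Event 4 (INT 1): INT 1 arrives: push (IRQ1, PC=0), enter IRQ1 at PC=0 (depth now 2)
Event 5 (EXEC): [IRQ1] PC=0: DEC 4 -> ACC=-7
Event 6 (EXEC): [IRQ1] PC=1: DEC 1 -> ACC=-8
Event 7 (EXEC): [IRQ1] PC=2: DEC 4 -> ACC=-12
Event 8 (EXEC): [IRQ1] PC=3: IRET -> resume IRQ1 at PC=0 (depth now 1)
Event 9 (EXEC): [IRQ1] PC=0: DEC 4 -> ACC=-16

Answer: IRQ1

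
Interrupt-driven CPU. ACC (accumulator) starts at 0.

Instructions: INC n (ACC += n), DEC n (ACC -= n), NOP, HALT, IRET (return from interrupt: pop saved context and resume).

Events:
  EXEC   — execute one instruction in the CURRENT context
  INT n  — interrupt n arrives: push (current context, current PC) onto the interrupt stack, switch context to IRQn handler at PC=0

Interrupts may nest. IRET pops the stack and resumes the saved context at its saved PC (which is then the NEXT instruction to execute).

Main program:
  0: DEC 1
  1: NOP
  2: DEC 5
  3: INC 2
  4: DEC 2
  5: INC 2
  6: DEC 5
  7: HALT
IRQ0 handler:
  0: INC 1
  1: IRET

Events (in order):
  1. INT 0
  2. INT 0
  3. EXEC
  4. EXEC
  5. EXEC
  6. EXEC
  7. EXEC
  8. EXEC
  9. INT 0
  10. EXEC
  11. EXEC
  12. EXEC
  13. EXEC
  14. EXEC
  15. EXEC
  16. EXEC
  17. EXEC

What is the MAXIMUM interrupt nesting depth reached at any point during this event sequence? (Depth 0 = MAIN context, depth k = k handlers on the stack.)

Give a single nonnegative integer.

Answer: 2

Derivation:
Event 1 (INT 0): INT 0 arrives: push (MAIN, PC=0), enter IRQ0 at PC=0 (depth now 1) [depth=1]
Event 2 (INT 0): INT 0 arrives: push (IRQ0, PC=0), enter IRQ0 at PC=0 (depth now 2) [depth=2]
Event 3 (EXEC): [IRQ0] PC=0: INC 1 -> ACC=1 [depth=2]
Event 4 (EXEC): [IRQ0] PC=1: IRET -> resume IRQ0 at PC=0 (depth now 1) [depth=1]
Event 5 (EXEC): [IRQ0] PC=0: INC 1 -> ACC=2 [depth=1]
Event 6 (EXEC): [IRQ0] PC=1: IRET -> resume MAIN at PC=0 (depth now 0) [depth=0]
Event 7 (EXEC): [MAIN] PC=0: DEC 1 -> ACC=1 [depth=0]
Event 8 (EXEC): [MAIN] PC=1: NOP [depth=0]
Event 9 (INT 0): INT 0 arrives: push (MAIN, PC=2), enter IRQ0 at PC=0 (depth now 1) [depth=1]
Event 10 (EXEC): [IRQ0] PC=0: INC 1 -> ACC=2 [depth=1]
Event 11 (EXEC): [IRQ0] PC=1: IRET -> resume MAIN at PC=2 (depth now 0) [depth=0]
Event 12 (EXEC): [MAIN] PC=2: DEC 5 -> ACC=-3 [depth=0]
Event 13 (EXEC): [MAIN] PC=3: INC 2 -> ACC=-1 [depth=0]
Event 14 (EXEC): [MAIN] PC=4: DEC 2 -> ACC=-3 [depth=0]
Event 15 (EXEC): [MAIN] PC=5: INC 2 -> ACC=-1 [depth=0]
Event 16 (EXEC): [MAIN] PC=6: DEC 5 -> ACC=-6 [depth=0]
Event 17 (EXEC): [MAIN] PC=7: HALT [depth=0]
Max depth observed: 2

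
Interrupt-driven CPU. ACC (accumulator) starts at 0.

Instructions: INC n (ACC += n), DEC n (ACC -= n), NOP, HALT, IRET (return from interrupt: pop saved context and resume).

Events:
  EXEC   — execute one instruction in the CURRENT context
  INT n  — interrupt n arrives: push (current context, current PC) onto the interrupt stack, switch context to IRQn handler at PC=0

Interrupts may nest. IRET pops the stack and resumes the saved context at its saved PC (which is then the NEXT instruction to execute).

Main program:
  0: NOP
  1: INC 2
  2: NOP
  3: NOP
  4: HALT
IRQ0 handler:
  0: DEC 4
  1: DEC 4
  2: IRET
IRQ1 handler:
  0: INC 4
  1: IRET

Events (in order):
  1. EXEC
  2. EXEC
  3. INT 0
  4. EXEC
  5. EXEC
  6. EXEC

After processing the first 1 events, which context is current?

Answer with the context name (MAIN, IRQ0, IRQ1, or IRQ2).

Answer: MAIN

Derivation:
Event 1 (EXEC): [MAIN] PC=0: NOP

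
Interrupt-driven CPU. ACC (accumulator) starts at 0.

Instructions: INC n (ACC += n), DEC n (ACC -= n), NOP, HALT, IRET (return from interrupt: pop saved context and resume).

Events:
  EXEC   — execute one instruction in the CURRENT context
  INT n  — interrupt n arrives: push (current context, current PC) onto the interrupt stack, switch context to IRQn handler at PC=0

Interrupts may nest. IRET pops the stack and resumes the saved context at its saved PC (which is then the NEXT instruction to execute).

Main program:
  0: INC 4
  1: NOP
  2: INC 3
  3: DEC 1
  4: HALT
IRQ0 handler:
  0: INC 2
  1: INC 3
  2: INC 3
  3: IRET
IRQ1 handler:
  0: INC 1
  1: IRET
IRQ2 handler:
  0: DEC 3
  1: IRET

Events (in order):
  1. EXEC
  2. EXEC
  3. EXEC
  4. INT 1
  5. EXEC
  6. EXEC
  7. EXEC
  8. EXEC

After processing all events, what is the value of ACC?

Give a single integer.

Event 1 (EXEC): [MAIN] PC=0: INC 4 -> ACC=4
Event 2 (EXEC): [MAIN] PC=1: NOP
Event 3 (EXEC): [MAIN] PC=2: INC 3 -> ACC=7
Event 4 (INT 1): INT 1 arrives: push (MAIN, PC=3), enter IRQ1 at PC=0 (depth now 1)
Event 5 (EXEC): [IRQ1] PC=0: INC 1 -> ACC=8
Event 6 (EXEC): [IRQ1] PC=1: IRET -> resume MAIN at PC=3 (depth now 0)
Event 7 (EXEC): [MAIN] PC=3: DEC 1 -> ACC=7
Event 8 (EXEC): [MAIN] PC=4: HALT

Answer: 7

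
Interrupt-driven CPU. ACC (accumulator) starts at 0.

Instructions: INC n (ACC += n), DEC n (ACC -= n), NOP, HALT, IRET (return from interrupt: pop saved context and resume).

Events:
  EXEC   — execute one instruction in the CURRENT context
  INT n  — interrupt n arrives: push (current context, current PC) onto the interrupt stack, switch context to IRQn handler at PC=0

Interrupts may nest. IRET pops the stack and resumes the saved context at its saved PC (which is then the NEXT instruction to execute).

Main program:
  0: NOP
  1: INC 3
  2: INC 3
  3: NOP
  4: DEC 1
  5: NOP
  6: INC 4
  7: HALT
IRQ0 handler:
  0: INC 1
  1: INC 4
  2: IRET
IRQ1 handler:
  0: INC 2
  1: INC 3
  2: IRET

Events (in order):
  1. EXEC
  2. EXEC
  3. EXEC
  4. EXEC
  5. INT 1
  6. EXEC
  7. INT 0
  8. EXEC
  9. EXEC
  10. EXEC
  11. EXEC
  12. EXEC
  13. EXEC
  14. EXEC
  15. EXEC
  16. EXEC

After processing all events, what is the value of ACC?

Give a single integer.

Answer: 19

Derivation:
Event 1 (EXEC): [MAIN] PC=0: NOP
Event 2 (EXEC): [MAIN] PC=1: INC 3 -> ACC=3
Event 3 (EXEC): [MAIN] PC=2: INC 3 -> ACC=6
Event 4 (EXEC): [MAIN] PC=3: NOP
Event 5 (INT 1): INT 1 arrives: push (MAIN, PC=4), enter IRQ1 at PC=0 (depth now 1)
Event 6 (EXEC): [IRQ1] PC=0: INC 2 -> ACC=8
Event 7 (INT 0): INT 0 arrives: push (IRQ1, PC=1), enter IRQ0 at PC=0 (depth now 2)
Event 8 (EXEC): [IRQ0] PC=0: INC 1 -> ACC=9
Event 9 (EXEC): [IRQ0] PC=1: INC 4 -> ACC=13
Event 10 (EXEC): [IRQ0] PC=2: IRET -> resume IRQ1 at PC=1 (depth now 1)
Event 11 (EXEC): [IRQ1] PC=1: INC 3 -> ACC=16
Event 12 (EXEC): [IRQ1] PC=2: IRET -> resume MAIN at PC=4 (depth now 0)
Event 13 (EXEC): [MAIN] PC=4: DEC 1 -> ACC=15
Event 14 (EXEC): [MAIN] PC=5: NOP
Event 15 (EXEC): [MAIN] PC=6: INC 4 -> ACC=19
Event 16 (EXEC): [MAIN] PC=7: HALT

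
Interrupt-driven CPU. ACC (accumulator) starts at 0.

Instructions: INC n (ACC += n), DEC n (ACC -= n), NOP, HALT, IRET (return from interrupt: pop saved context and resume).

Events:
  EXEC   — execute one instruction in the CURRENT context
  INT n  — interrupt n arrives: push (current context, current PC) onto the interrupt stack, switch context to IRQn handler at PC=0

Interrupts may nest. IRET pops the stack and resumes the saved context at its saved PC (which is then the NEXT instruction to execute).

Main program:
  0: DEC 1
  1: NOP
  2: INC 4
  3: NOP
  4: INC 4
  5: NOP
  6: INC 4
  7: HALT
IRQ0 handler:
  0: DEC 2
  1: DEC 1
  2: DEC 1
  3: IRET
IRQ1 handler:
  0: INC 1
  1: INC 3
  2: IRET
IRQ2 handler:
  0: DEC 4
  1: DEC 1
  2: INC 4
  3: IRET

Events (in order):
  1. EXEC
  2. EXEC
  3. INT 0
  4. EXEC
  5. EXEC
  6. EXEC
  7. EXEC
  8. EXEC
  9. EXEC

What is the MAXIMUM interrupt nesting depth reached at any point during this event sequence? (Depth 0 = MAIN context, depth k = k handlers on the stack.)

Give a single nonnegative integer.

Answer: 1

Derivation:
Event 1 (EXEC): [MAIN] PC=0: DEC 1 -> ACC=-1 [depth=0]
Event 2 (EXEC): [MAIN] PC=1: NOP [depth=0]
Event 3 (INT 0): INT 0 arrives: push (MAIN, PC=2), enter IRQ0 at PC=0 (depth now 1) [depth=1]
Event 4 (EXEC): [IRQ0] PC=0: DEC 2 -> ACC=-3 [depth=1]
Event 5 (EXEC): [IRQ0] PC=1: DEC 1 -> ACC=-4 [depth=1]
Event 6 (EXEC): [IRQ0] PC=2: DEC 1 -> ACC=-5 [depth=1]
Event 7 (EXEC): [IRQ0] PC=3: IRET -> resume MAIN at PC=2 (depth now 0) [depth=0]
Event 8 (EXEC): [MAIN] PC=2: INC 4 -> ACC=-1 [depth=0]
Event 9 (EXEC): [MAIN] PC=3: NOP [depth=0]
Max depth observed: 1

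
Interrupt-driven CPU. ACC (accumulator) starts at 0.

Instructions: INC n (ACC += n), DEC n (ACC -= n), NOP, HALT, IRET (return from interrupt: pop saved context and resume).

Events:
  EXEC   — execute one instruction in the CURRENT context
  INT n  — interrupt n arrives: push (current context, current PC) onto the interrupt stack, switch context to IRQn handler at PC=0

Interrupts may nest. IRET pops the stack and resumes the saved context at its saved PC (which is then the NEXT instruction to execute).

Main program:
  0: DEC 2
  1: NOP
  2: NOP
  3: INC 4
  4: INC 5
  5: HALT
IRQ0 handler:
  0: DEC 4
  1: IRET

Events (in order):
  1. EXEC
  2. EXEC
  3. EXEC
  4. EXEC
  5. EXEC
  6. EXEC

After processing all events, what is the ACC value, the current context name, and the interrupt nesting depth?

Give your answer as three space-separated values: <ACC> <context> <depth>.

Answer: 7 MAIN 0

Derivation:
Event 1 (EXEC): [MAIN] PC=0: DEC 2 -> ACC=-2
Event 2 (EXEC): [MAIN] PC=1: NOP
Event 3 (EXEC): [MAIN] PC=2: NOP
Event 4 (EXEC): [MAIN] PC=3: INC 4 -> ACC=2
Event 5 (EXEC): [MAIN] PC=4: INC 5 -> ACC=7
Event 6 (EXEC): [MAIN] PC=5: HALT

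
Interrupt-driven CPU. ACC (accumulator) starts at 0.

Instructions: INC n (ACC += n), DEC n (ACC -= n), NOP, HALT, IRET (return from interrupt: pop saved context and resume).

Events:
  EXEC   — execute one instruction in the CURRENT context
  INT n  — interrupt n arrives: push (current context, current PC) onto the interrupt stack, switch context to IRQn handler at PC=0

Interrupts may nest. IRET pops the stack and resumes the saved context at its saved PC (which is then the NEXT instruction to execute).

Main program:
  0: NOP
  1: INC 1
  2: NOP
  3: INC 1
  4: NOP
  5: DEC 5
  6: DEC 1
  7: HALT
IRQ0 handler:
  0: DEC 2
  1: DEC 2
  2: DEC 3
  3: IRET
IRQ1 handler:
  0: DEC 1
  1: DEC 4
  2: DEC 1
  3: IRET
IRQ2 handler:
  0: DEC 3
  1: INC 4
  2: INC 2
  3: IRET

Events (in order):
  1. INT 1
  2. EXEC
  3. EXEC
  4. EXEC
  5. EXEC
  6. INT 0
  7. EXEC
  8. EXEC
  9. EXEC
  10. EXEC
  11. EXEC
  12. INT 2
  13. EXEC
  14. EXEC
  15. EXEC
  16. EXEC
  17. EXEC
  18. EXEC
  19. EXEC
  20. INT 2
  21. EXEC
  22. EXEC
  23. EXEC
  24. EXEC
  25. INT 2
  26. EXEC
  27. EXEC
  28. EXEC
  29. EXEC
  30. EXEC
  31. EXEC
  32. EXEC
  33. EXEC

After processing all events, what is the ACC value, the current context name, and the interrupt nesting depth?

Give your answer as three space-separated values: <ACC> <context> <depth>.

Event 1 (INT 1): INT 1 arrives: push (MAIN, PC=0), enter IRQ1 at PC=0 (depth now 1)
Event 2 (EXEC): [IRQ1] PC=0: DEC 1 -> ACC=-1
Event 3 (EXEC): [IRQ1] PC=1: DEC 4 -> ACC=-5
Event 4 (EXEC): [IRQ1] PC=2: DEC 1 -> ACC=-6
Event 5 (EXEC): [IRQ1] PC=3: IRET -> resume MAIN at PC=0 (depth now 0)
Event 6 (INT 0): INT 0 arrives: push (MAIN, PC=0), enter IRQ0 at PC=0 (depth now 1)
Event 7 (EXEC): [IRQ0] PC=0: DEC 2 -> ACC=-8
Event 8 (EXEC): [IRQ0] PC=1: DEC 2 -> ACC=-10
Event 9 (EXEC): [IRQ0] PC=2: DEC 3 -> ACC=-13
Event 10 (EXEC): [IRQ0] PC=3: IRET -> resume MAIN at PC=0 (depth now 0)
Event 11 (EXEC): [MAIN] PC=0: NOP
Event 12 (INT 2): INT 2 arrives: push (MAIN, PC=1), enter IRQ2 at PC=0 (depth now 1)
Event 13 (EXEC): [IRQ2] PC=0: DEC 3 -> ACC=-16
Event 14 (EXEC): [IRQ2] PC=1: INC 4 -> ACC=-12
Event 15 (EXEC): [IRQ2] PC=2: INC 2 -> ACC=-10
Event 16 (EXEC): [IRQ2] PC=3: IRET -> resume MAIN at PC=1 (depth now 0)
Event 17 (EXEC): [MAIN] PC=1: INC 1 -> ACC=-9
Event 18 (EXEC): [MAIN] PC=2: NOP
Event 19 (EXEC): [MAIN] PC=3: INC 1 -> ACC=-8
Event 20 (INT 2): INT 2 arrives: push (MAIN, PC=4), enter IRQ2 at PC=0 (depth now 1)
Event 21 (EXEC): [IRQ2] PC=0: DEC 3 -> ACC=-11
Event 22 (EXEC): [IRQ2] PC=1: INC 4 -> ACC=-7
Event 23 (EXEC): [IRQ2] PC=2: INC 2 -> ACC=-5
Event 24 (EXEC): [IRQ2] PC=3: IRET -> resume MAIN at PC=4 (depth now 0)
Event 25 (INT 2): INT 2 arrives: push (MAIN, PC=4), enter IRQ2 at PC=0 (depth now 1)
Event 26 (EXEC): [IRQ2] PC=0: DEC 3 -> ACC=-8
Event 27 (EXEC): [IRQ2] PC=1: INC 4 -> ACC=-4
Event 28 (EXEC): [IRQ2] PC=2: INC 2 -> ACC=-2
Event 29 (EXEC): [IRQ2] PC=3: IRET -> resume MAIN at PC=4 (depth now 0)
Event 30 (EXEC): [MAIN] PC=4: NOP
Event 31 (EXEC): [MAIN] PC=5: DEC 5 -> ACC=-7
Event 32 (EXEC): [MAIN] PC=6: DEC 1 -> ACC=-8
Event 33 (EXEC): [MAIN] PC=7: HALT

Answer: -8 MAIN 0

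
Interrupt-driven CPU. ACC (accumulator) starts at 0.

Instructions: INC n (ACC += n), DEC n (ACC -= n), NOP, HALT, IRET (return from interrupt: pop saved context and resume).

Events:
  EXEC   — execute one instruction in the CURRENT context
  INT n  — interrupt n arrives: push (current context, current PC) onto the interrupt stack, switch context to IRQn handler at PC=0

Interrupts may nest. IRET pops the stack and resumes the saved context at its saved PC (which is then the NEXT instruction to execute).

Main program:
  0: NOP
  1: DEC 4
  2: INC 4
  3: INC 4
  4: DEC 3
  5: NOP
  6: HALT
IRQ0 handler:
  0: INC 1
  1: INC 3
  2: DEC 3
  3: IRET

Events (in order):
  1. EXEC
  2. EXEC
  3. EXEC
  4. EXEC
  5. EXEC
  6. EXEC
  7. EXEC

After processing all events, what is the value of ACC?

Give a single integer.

Event 1 (EXEC): [MAIN] PC=0: NOP
Event 2 (EXEC): [MAIN] PC=1: DEC 4 -> ACC=-4
Event 3 (EXEC): [MAIN] PC=2: INC 4 -> ACC=0
Event 4 (EXEC): [MAIN] PC=3: INC 4 -> ACC=4
Event 5 (EXEC): [MAIN] PC=4: DEC 3 -> ACC=1
Event 6 (EXEC): [MAIN] PC=5: NOP
Event 7 (EXEC): [MAIN] PC=6: HALT

Answer: 1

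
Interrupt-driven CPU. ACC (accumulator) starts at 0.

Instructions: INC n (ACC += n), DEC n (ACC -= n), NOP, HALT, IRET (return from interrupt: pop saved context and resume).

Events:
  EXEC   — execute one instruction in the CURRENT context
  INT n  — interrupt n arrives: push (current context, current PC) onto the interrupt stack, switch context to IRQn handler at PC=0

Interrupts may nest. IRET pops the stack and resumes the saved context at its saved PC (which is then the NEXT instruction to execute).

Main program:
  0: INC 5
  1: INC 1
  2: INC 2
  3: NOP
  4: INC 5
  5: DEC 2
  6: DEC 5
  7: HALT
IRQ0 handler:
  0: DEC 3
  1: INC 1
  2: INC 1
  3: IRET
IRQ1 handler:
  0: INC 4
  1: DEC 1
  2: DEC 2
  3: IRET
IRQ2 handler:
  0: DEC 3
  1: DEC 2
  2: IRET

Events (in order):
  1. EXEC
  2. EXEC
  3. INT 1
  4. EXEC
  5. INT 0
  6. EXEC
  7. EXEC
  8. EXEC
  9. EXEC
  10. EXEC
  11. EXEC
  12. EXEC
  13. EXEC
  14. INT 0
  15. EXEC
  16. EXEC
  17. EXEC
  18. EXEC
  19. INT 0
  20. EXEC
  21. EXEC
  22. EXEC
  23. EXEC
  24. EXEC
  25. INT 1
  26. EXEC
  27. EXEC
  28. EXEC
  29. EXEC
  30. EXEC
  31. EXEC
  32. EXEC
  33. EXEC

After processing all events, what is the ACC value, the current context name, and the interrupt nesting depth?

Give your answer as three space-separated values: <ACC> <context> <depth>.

Answer: 5 MAIN 0

Derivation:
Event 1 (EXEC): [MAIN] PC=0: INC 5 -> ACC=5
Event 2 (EXEC): [MAIN] PC=1: INC 1 -> ACC=6
Event 3 (INT 1): INT 1 arrives: push (MAIN, PC=2), enter IRQ1 at PC=0 (depth now 1)
Event 4 (EXEC): [IRQ1] PC=0: INC 4 -> ACC=10
Event 5 (INT 0): INT 0 arrives: push (IRQ1, PC=1), enter IRQ0 at PC=0 (depth now 2)
Event 6 (EXEC): [IRQ0] PC=0: DEC 3 -> ACC=7
Event 7 (EXEC): [IRQ0] PC=1: INC 1 -> ACC=8
Event 8 (EXEC): [IRQ0] PC=2: INC 1 -> ACC=9
Event 9 (EXEC): [IRQ0] PC=3: IRET -> resume IRQ1 at PC=1 (depth now 1)
Event 10 (EXEC): [IRQ1] PC=1: DEC 1 -> ACC=8
Event 11 (EXEC): [IRQ1] PC=2: DEC 2 -> ACC=6
Event 12 (EXEC): [IRQ1] PC=3: IRET -> resume MAIN at PC=2 (depth now 0)
Event 13 (EXEC): [MAIN] PC=2: INC 2 -> ACC=8
Event 14 (INT 0): INT 0 arrives: push (MAIN, PC=3), enter IRQ0 at PC=0 (depth now 1)
Event 15 (EXEC): [IRQ0] PC=0: DEC 3 -> ACC=5
Event 16 (EXEC): [IRQ0] PC=1: INC 1 -> ACC=6
Event 17 (EXEC): [IRQ0] PC=2: INC 1 -> ACC=7
Event 18 (EXEC): [IRQ0] PC=3: IRET -> resume MAIN at PC=3 (depth now 0)
Event 19 (INT 0): INT 0 arrives: push (MAIN, PC=3), enter IRQ0 at PC=0 (depth now 1)
Event 20 (EXEC): [IRQ0] PC=0: DEC 3 -> ACC=4
Event 21 (EXEC): [IRQ0] PC=1: INC 1 -> ACC=5
Event 22 (EXEC): [IRQ0] PC=2: INC 1 -> ACC=6
Event 23 (EXEC): [IRQ0] PC=3: IRET -> resume MAIN at PC=3 (depth now 0)
Event 24 (EXEC): [MAIN] PC=3: NOP
Event 25 (INT 1): INT 1 arrives: push (MAIN, PC=4), enter IRQ1 at PC=0 (depth now 1)
Event 26 (EXEC): [IRQ1] PC=0: INC 4 -> ACC=10
Event 27 (EXEC): [IRQ1] PC=1: DEC 1 -> ACC=9
Event 28 (EXEC): [IRQ1] PC=2: DEC 2 -> ACC=7
Event 29 (EXEC): [IRQ1] PC=3: IRET -> resume MAIN at PC=4 (depth now 0)
Event 30 (EXEC): [MAIN] PC=4: INC 5 -> ACC=12
Event 31 (EXEC): [MAIN] PC=5: DEC 2 -> ACC=10
Event 32 (EXEC): [MAIN] PC=6: DEC 5 -> ACC=5
Event 33 (EXEC): [MAIN] PC=7: HALT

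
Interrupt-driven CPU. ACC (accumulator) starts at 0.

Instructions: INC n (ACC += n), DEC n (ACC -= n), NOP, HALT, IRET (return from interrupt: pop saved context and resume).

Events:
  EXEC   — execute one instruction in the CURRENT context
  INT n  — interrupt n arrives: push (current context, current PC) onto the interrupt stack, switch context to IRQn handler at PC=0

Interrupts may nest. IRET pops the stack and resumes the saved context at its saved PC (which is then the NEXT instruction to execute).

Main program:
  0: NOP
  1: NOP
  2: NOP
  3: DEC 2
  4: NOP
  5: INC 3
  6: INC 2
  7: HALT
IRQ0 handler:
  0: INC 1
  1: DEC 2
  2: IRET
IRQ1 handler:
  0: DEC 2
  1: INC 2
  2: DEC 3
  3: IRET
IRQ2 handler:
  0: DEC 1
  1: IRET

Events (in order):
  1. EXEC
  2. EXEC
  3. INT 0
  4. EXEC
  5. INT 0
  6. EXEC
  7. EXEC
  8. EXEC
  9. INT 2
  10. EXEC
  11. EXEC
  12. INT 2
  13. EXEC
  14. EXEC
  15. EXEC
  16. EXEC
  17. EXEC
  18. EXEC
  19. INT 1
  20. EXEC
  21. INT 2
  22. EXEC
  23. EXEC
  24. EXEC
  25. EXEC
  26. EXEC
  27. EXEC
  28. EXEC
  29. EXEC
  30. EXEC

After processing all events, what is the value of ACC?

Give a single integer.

Event 1 (EXEC): [MAIN] PC=0: NOP
Event 2 (EXEC): [MAIN] PC=1: NOP
Event 3 (INT 0): INT 0 arrives: push (MAIN, PC=2), enter IRQ0 at PC=0 (depth now 1)
Event 4 (EXEC): [IRQ0] PC=0: INC 1 -> ACC=1
Event 5 (INT 0): INT 0 arrives: push (IRQ0, PC=1), enter IRQ0 at PC=0 (depth now 2)
Event 6 (EXEC): [IRQ0] PC=0: INC 1 -> ACC=2
Event 7 (EXEC): [IRQ0] PC=1: DEC 2 -> ACC=0
Event 8 (EXEC): [IRQ0] PC=2: IRET -> resume IRQ0 at PC=1 (depth now 1)
Event 9 (INT 2): INT 2 arrives: push (IRQ0, PC=1), enter IRQ2 at PC=0 (depth now 2)
Event 10 (EXEC): [IRQ2] PC=0: DEC 1 -> ACC=-1
Event 11 (EXEC): [IRQ2] PC=1: IRET -> resume IRQ0 at PC=1 (depth now 1)
Event 12 (INT 2): INT 2 arrives: push (IRQ0, PC=1), enter IRQ2 at PC=0 (depth now 2)
Event 13 (EXEC): [IRQ2] PC=0: DEC 1 -> ACC=-2
Event 14 (EXEC): [IRQ2] PC=1: IRET -> resume IRQ0 at PC=1 (depth now 1)
Event 15 (EXEC): [IRQ0] PC=1: DEC 2 -> ACC=-4
Event 16 (EXEC): [IRQ0] PC=2: IRET -> resume MAIN at PC=2 (depth now 0)
Event 17 (EXEC): [MAIN] PC=2: NOP
Event 18 (EXEC): [MAIN] PC=3: DEC 2 -> ACC=-6
Event 19 (INT 1): INT 1 arrives: push (MAIN, PC=4), enter IRQ1 at PC=0 (depth now 1)
Event 20 (EXEC): [IRQ1] PC=0: DEC 2 -> ACC=-8
Event 21 (INT 2): INT 2 arrives: push (IRQ1, PC=1), enter IRQ2 at PC=0 (depth now 2)
Event 22 (EXEC): [IRQ2] PC=0: DEC 1 -> ACC=-9
Event 23 (EXEC): [IRQ2] PC=1: IRET -> resume IRQ1 at PC=1 (depth now 1)
Event 24 (EXEC): [IRQ1] PC=1: INC 2 -> ACC=-7
Event 25 (EXEC): [IRQ1] PC=2: DEC 3 -> ACC=-10
Event 26 (EXEC): [IRQ1] PC=3: IRET -> resume MAIN at PC=4 (depth now 0)
Event 27 (EXEC): [MAIN] PC=4: NOP
Event 28 (EXEC): [MAIN] PC=5: INC 3 -> ACC=-7
Event 29 (EXEC): [MAIN] PC=6: INC 2 -> ACC=-5
Event 30 (EXEC): [MAIN] PC=7: HALT

Answer: -5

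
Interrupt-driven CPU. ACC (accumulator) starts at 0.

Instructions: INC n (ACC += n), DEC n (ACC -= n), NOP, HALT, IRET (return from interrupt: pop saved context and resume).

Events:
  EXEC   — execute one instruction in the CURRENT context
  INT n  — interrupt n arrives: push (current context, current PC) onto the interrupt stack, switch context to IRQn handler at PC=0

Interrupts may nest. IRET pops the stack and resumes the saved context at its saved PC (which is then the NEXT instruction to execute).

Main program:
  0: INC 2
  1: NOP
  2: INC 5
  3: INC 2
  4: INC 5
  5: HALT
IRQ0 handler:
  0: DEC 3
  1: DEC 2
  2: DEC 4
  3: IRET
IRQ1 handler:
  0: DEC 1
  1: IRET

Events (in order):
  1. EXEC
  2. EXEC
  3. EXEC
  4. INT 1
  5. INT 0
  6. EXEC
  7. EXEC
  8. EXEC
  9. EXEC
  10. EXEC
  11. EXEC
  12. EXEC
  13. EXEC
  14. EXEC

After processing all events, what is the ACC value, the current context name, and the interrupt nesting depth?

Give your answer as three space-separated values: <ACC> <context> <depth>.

Answer: 4 MAIN 0

Derivation:
Event 1 (EXEC): [MAIN] PC=0: INC 2 -> ACC=2
Event 2 (EXEC): [MAIN] PC=1: NOP
Event 3 (EXEC): [MAIN] PC=2: INC 5 -> ACC=7
Event 4 (INT 1): INT 1 arrives: push (MAIN, PC=3), enter IRQ1 at PC=0 (depth now 1)
Event 5 (INT 0): INT 0 arrives: push (IRQ1, PC=0), enter IRQ0 at PC=0 (depth now 2)
Event 6 (EXEC): [IRQ0] PC=0: DEC 3 -> ACC=4
Event 7 (EXEC): [IRQ0] PC=1: DEC 2 -> ACC=2
Event 8 (EXEC): [IRQ0] PC=2: DEC 4 -> ACC=-2
Event 9 (EXEC): [IRQ0] PC=3: IRET -> resume IRQ1 at PC=0 (depth now 1)
Event 10 (EXEC): [IRQ1] PC=0: DEC 1 -> ACC=-3
Event 11 (EXEC): [IRQ1] PC=1: IRET -> resume MAIN at PC=3 (depth now 0)
Event 12 (EXEC): [MAIN] PC=3: INC 2 -> ACC=-1
Event 13 (EXEC): [MAIN] PC=4: INC 5 -> ACC=4
Event 14 (EXEC): [MAIN] PC=5: HALT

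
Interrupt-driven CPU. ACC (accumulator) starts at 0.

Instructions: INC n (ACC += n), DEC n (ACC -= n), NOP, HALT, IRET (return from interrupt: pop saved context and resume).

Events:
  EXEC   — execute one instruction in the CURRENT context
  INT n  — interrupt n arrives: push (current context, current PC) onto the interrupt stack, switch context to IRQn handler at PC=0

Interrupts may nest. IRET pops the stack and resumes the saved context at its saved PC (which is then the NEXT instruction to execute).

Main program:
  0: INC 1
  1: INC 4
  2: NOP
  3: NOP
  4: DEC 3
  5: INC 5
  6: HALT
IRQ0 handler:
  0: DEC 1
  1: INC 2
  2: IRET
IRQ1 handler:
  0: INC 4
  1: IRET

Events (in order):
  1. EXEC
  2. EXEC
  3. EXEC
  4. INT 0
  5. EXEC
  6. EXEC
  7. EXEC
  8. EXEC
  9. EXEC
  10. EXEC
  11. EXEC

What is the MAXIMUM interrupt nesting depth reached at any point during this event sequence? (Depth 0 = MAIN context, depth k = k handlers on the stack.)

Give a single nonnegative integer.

Answer: 1

Derivation:
Event 1 (EXEC): [MAIN] PC=0: INC 1 -> ACC=1 [depth=0]
Event 2 (EXEC): [MAIN] PC=1: INC 4 -> ACC=5 [depth=0]
Event 3 (EXEC): [MAIN] PC=2: NOP [depth=0]
Event 4 (INT 0): INT 0 arrives: push (MAIN, PC=3), enter IRQ0 at PC=0 (depth now 1) [depth=1]
Event 5 (EXEC): [IRQ0] PC=0: DEC 1 -> ACC=4 [depth=1]
Event 6 (EXEC): [IRQ0] PC=1: INC 2 -> ACC=6 [depth=1]
Event 7 (EXEC): [IRQ0] PC=2: IRET -> resume MAIN at PC=3 (depth now 0) [depth=0]
Event 8 (EXEC): [MAIN] PC=3: NOP [depth=0]
Event 9 (EXEC): [MAIN] PC=4: DEC 3 -> ACC=3 [depth=0]
Event 10 (EXEC): [MAIN] PC=5: INC 5 -> ACC=8 [depth=0]
Event 11 (EXEC): [MAIN] PC=6: HALT [depth=0]
Max depth observed: 1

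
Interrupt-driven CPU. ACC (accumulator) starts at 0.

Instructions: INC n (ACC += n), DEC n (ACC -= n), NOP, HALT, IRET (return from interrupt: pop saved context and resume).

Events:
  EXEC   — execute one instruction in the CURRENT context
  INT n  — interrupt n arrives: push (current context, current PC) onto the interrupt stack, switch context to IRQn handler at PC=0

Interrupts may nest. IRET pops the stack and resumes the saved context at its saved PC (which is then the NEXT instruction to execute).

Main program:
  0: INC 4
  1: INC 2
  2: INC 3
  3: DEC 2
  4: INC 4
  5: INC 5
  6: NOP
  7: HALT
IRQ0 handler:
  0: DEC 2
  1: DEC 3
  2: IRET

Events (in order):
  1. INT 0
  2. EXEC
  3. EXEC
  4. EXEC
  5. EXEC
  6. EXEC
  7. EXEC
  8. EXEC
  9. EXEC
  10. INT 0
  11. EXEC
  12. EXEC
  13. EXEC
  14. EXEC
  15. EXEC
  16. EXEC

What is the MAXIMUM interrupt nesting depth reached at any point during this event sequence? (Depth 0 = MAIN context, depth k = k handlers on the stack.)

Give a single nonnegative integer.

Event 1 (INT 0): INT 0 arrives: push (MAIN, PC=0), enter IRQ0 at PC=0 (depth now 1) [depth=1]
Event 2 (EXEC): [IRQ0] PC=0: DEC 2 -> ACC=-2 [depth=1]
Event 3 (EXEC): [IRQ0] PC=1: DEC 3 -> ACC=-5 [depth=1]
Event 4 (EXEC): [IRQ0] PC=2: IRET -> resume MAIN at PC=0 (depth now 0) [depth=0]
Event 5 (EXEC): [MAIN] PC=0: INC 4 -> ACC=-1 [depth=0]
Event 6 (EXEC): [MAIN] PC=1: INC 2 -> ACC=1 [depth=0]
Event 7 (EXEC): [MAIN] PC=2: INC 3 -> ACC=4 [depth=0]
Event 8 (EXEC): [MAIN] PC=3: DEC 2 -> ACC=2 [depth=0]
Event 9 (EXEC): [MAIN] PC=4: INC 4 -> ACC=6 [depth=0]
Event 10 (INT 0): INT 0 arrives: push (MAIN, PC=5), enter IRQ0 at PC=0 (depth now 1) [depth=1]
Event 11 (EXEC): [IRQ0] PC=0: DEC 2 -> ACC=4 [depth=1]
Event 12 (EXEC): [IRQ0] PC=1: DEC 3 -> ACC=1 [depth=1]
Event 13 (EXEC): [IRQ0] PC=2: IRET -> resume MAIN at PC=5 (depth now 0) [depth=0]
Event 14 (EXEC): [MAIN] PC=5: INC 5 -> ACC=6 [depth=0]
Event 15 (EXEC): [MAIN] PC=6: NOP [depth=0]
Event 16 (EXEC): [MAIN] PC=7: HALT [depth=0]
Max depth observed: 1

Answer: 1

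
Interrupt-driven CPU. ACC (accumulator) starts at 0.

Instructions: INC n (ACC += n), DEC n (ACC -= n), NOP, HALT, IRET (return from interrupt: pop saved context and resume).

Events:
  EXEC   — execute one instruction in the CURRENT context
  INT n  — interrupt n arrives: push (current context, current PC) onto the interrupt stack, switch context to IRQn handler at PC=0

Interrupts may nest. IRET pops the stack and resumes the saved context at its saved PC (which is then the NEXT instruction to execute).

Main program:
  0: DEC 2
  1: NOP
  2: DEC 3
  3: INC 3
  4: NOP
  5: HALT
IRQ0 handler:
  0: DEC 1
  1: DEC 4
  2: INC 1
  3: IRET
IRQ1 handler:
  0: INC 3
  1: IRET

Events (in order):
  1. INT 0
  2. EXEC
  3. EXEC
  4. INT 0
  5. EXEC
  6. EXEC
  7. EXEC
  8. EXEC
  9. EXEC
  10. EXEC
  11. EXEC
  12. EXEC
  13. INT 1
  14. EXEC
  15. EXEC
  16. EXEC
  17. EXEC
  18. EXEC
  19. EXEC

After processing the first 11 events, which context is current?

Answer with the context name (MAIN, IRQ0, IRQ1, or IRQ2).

Answer: MAIN

Derivation:
Event 1 (INT 0): INT 0 arrives: push (MAIN, PC=0), enter IRQ0 at PC=0 (depth now 1)
Event 2 (EXEC): [IRQ0] PC=0: DEC 1 -> ACC=-1
Event 3 (EXEC): [IRQ0] PC=1: DEC 4 -> ACC=-5
Event 4 (INT 0): INT 0 arrives: push (IRQ0, PC=2), enter IRQ0 at PC=0 (depth now 2)
Event 5 (EXEC): [IRQ0] PC=0: DEC 1 -> ACC=-6
Event 6 (EXEC): [IRQ0] PC=1: DEC 4 -> ACC=-10
Event 7 (EXEC): [IRQ0] PC=2: INC 1 -> ACC=-9
Event 8 (EXEC): [IRQ0] PC=3: IRET -> resume IRQ0 at PC=2 (depth now 1)
Event 9 (EXEC): [IRQ0] PC=2: INC 1 -> ACC=-8
Event 10 (EXEC): [IRQ0] PC=3: IRET -> resume MAIN at PC=0 (depth now 0)
Event 11 (EXEC): [MAIN] PC=0: DEC 2 -> ACC=-10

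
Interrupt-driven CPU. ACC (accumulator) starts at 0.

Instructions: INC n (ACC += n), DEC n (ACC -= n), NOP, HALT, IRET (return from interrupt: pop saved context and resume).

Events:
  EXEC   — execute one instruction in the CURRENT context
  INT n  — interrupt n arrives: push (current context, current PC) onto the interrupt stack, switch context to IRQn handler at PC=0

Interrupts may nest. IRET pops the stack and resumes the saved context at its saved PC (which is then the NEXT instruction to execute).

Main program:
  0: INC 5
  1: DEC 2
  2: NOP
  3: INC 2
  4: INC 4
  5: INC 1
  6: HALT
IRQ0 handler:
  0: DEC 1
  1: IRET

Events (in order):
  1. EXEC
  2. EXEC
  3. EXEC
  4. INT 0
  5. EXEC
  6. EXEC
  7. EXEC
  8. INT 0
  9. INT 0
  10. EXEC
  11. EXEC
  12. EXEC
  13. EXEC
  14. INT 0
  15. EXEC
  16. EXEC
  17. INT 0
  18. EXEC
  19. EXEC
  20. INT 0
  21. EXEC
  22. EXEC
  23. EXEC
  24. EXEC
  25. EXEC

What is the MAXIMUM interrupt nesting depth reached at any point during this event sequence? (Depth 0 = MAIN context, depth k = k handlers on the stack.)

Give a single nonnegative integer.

Event 1 (EXEC): [MAIN] PC=0: INC 5 -> ACC=5 [depth=0]
Event 2 (EXEC): [MAIN] PC=1: DEC 2 -> ACC=3 [depth=0]
Event 3 (EXEC): [MAIN] PC=2: NOP [depth=0]
Event 4 (INT 0): INT 0 arrives: push (MAIN, PC=3), enter IRQ0 at PC=0 (depth now 1) [depth=1]
Event 5 (EXEC): [IRQ0] PC=0: DEC 1 -> ACC=2 [depth=1]
Event 6 (EXEC): [IRQ0] PC=1: IRET -> resume MAIN at PC=3 (depth now 0) [depth=0]
Event 7 (EXEC): [MAIN] PC=3: INC 2 -> ACC=4 [depth=0]
Event 8 (INT 0): INT 0 arrives: push (MAIN, PC=4), enter IRQ0 at PC=0 (depth now 1) [depth=1]
Event 9 (INT 0): INT 0 arrives: push (IRQ0, PC=0), enter IRQ0 at PC=0 (depth now 2) [depth=2]
Event 10 (EXEC): [IRQ0] PC=0: DEC 1 -> ACC=3 [depth=2]
Event 11 (EXEC): [IRQ0] PC=1: IRET -> resume IRQ0 at PC=0 (depth now 1) [depth=1]
Event 12 (EXEC): [IRQ0] PC=0: DEC 1 -> ACC=2 [depth=1]
Event 13 (EXEC): [IRQ0] PC=1: IRET -> resume MAIN at PC=4 (depth now 0) [depth=0]
Event 14 (INT 0): INT 0 arrives: push (MAIN, PC=4), enter IRQ0 at PC=0 (depth now 1) [depth=1]
Event 15 (EXEC): [IRQ0] PC=0: DEC 1 -> ACC=1 [depth=1]
Event 16 (EXEC): [IRQ0] PC=1: IRET -> resume MAIN at PC=4 (depth now 0) [depth=0]
Event 17 (INT 0): INT 0 arrives: push (MAIN, PC=4), enter IRQ0 at PC=0 (depth now 1) [depth=1]
Event 18 (EXEC): [IRQ0] PC=0: DEC 1 -> ACC=0 [depth=1]
Event 19 (EXEC): [IRQ0] PC=1: IRET -> resume MAIN at PC=4 (depth now 0) [depth=0]
Event 20 (INT 0): INT 0 arrives: push (MAIN, PC=4), enter IRQ0 at PC=0 (depth now 1) [depth=1]
Event 21 (EXEC): [IRQ0] PC=0: DEC 1 -> ACC=-1 [depth=1]
Event 22 (EXEC): [IRQ0] PC=1: IRET -> resume MAIN at PC=4 (depth now 0) [depth=0]
Event 23 (EXEC): [MAIN] PC=4: INC 4 -> ACC=3 [depth=0]
Event 24 (EXEC): [MAIN] PC=5: INC 1 -> ACC=4 [depth=0]
Event 25 (EXEC): [MAIN] PC=6: HALT [depth=0]
Max depth observed: 2

Answer: 2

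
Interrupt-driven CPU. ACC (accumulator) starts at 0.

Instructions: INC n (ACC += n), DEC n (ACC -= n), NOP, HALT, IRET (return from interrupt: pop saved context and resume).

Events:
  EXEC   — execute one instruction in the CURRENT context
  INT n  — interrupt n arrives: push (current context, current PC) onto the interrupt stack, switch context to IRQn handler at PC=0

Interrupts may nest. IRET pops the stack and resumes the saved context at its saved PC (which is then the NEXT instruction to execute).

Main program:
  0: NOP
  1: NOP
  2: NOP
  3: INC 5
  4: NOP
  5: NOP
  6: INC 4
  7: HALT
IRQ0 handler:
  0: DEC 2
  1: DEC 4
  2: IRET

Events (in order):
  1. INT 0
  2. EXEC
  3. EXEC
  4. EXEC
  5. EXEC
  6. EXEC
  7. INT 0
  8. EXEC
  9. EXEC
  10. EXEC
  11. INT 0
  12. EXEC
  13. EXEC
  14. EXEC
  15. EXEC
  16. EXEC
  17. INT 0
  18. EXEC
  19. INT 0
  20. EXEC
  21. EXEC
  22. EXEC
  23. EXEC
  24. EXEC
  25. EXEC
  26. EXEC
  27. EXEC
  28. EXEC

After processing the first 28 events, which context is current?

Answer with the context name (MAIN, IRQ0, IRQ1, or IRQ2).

Event 1 (INT 0): INT 0 arrives: push (MAIN, PC=0), enter IRQ0 at PC=0 (depth now 1)
Event 2 (EXEC): [IRQ0] PC=0: DEC 2 -> ACC=-2
Event 3 (EXEC): [IRQ0] PC=1: DEC 4 -> ACC=-6
Event 4 (EXEC): [IRQ0] PC=2: IRET -> resume MAIN at PC=0 (depth now 0)
Event 5 (EXEC): [MAIN] PC=0: NOP
Event 6 (EXEC): [MAIN] PC=1: NOP
Event 7 (INT 0): INT 0 arrives: push (MAIN, PC=2), enter IRQ0 at PC=0 (depth now 1)
Event 8 (EXEC): [IRQ0] PC=0: DEC 2 -> ACC=-8
Event 9 (EXEC): [IRQ0] PC=1: DEC 4 -> ACC=-12
Event 10 (EXEC): [IRQ0] PC=2: IRET -> resume MAIN at PC=2 (depth now 0)
Event 11 (INT 0): INT 0 arrives: push (MAIN, PC=2), enter IRQ0 at PC=0 (depth now 1)
Event 12 (EXEC): [IRQ0] PC=0: DEC 2 -> ACC=-14
Event 13 (EXEC): [IRQ0] PC=1: DEC 4 -> ACC=-18
Event 14 (EXEC): [IRQ0] PC=2: IRET -> resume MAIN at PC=2 (depth now 0)
Event 15 (EXEC): [MAIN] PC=2: NOP
Event 16 (EXEC): [MAIN] PC=3: INC 5 -> ACC=-13
Event 17 (INT 0): INT 0 arrives: push (MAIN, PC=4), enter IRQ0 at PC=0 (depth now 1)
Event 18 (EXEC): [IRQ0] PC=0: DEC 2 -> ACC=-15
Event 19 (INT 0): INT 0 arrives: push (IRQ0, PC=1), enter IRQ0 at PC=0 (depth now 2)
Event 20 (EXEC): [IRQ0] PC=0: DEC 2 -> ACC=-17
Event 21 (EXEC): [IRQ0] PC=1: DEC 4 -> ACC=-21
Event 22 (EXEC): [IRQ0] PC=2: IRET -> resume IRQ0 at PC=1 (depth now 1)
Event 23 (EXEC): [IRQ0] PC=1: DEC 4 -> ACC=-25
Event 24 (EXEC): [IRQ0] PC=2: IRET -> resume MAIN at PC=4 (depth now 0)
Event 25 (EXEC): [MAIN] PC=4: NOP
Event 26 (EXEC): [MAIN] PC=5: NOP
Event 27 (EXEC): [MAIN] PC=6: INC 4 -> ACC=-21
Event 28 (EXEC): [MAIN] PC=7: HALT

Answer: MAIN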